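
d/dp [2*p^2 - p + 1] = 4*p - 1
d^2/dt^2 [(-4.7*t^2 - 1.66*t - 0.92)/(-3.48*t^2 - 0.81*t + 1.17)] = (5.6843418860808e-14*t^4 + 13.709808*t^3 + 181.668528*t^2 + 56.112912*t + 24.712992)/(42.144192*t^6 + 29.428272*t^5 - 35.65782*t^4 - 19.256535*t^3 + 11.988405*t^2 + 3.326427*t - 1.601613)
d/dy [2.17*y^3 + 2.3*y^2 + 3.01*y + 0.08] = 6.51*y^2 + 4.6*y + 3.01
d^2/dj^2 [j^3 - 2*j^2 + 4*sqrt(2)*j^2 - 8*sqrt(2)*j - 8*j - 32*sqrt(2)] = 6*j - 4 + 8*sqrt(2)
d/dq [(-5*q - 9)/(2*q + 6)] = -3/(q^2 + 6*q + 9)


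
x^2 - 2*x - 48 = (x - 8)*(x + 6)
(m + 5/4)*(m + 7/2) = m^2 + 19*m/4 + 35/8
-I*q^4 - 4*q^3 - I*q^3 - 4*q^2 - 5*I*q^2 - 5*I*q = q*(q - 5*I)*(q + I)*(-I*q - I)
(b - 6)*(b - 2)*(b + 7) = b^3 - b^2 - 44*b + 84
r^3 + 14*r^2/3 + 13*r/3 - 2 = (r - 1/3)*(r + 2)*(r + 3)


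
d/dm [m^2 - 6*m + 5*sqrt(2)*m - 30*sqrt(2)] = 2*m - 6 + 5*sqrt(2)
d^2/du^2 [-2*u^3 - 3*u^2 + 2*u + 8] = -12*u - 6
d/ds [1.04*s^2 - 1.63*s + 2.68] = 2.08*s - 1.63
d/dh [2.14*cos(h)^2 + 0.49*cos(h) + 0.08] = -(4.28*cos(h) + 0.49)*sin(h)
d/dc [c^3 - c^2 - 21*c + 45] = 3*c^2 - 2*c - 21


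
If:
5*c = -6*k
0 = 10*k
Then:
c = 0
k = 0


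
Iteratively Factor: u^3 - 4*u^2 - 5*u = (u + 1)*(u^2 - 5*u) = (u - 5)*(u + 1)*(u)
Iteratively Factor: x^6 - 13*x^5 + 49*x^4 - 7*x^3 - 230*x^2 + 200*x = (x + 2)*(x^5 - 15*x^4 + 79*x^3 - 165*x^2 + 100*x) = (x - 1)*(x + 2)*(x^4 - 14*x^3 + 65*x^2 - 100*x) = (x - 4)*(x - 1)*(x + 2)*(x^3 - 10*x^2 + 25*x) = (x - 5)*(x - 4)*(x - 1)*(x + 2)*(x^2 - 5*x) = x*(x - 5)*(x - 4)*(x - 1)*(x + 2)*(x - 5)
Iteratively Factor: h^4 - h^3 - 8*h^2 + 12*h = (h)*(h^3 - h^2 - 8*h + 12) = h*(h + 3)*(h^2 - 4*h + 4) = h*(h - 2)*(h + 3)*(h - 2)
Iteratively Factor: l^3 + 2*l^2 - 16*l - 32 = (l + 2)*(l^2 - 16) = (l - 4)*(l + 2)*(l + 4)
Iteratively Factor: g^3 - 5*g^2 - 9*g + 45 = (g - 5)*(g^2 - 9) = (g - 5)*(g - 3)*(g + 3)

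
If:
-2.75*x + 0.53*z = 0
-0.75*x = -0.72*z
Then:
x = 0.00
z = 0.00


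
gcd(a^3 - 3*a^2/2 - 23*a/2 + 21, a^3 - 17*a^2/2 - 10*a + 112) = a + 7/2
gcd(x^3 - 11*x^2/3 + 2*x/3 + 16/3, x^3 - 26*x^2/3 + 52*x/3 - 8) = x - 2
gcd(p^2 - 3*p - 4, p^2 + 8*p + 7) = p + 1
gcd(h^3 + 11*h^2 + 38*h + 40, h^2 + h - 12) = h + 4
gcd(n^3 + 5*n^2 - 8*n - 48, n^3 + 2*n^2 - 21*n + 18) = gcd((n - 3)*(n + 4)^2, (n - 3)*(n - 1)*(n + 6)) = n - 3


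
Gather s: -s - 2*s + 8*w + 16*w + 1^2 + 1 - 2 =-3*s + 24*w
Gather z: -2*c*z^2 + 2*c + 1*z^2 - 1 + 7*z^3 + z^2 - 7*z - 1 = 2*c + 7*z^3 + z^2*(2 - 2*c) - 7*z - 2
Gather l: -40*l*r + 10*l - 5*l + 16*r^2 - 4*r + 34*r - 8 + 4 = l*(5 - 40*r) + 16*r^2 + 30*r - 4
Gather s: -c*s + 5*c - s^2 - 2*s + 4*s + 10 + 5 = 5*c - s^2 + s*(2 - c) + 15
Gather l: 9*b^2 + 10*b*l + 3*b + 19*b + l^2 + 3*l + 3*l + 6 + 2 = 9*b^2 + 22*b + l^2 + l*(10*b + 6) + 8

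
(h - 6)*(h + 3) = h^2 - 3*h - 18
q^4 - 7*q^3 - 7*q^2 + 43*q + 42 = (q - 7)*(q - 3)*(q + 1)*(q + 2)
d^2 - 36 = (d - 6)*(d + 6)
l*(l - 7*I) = l^2 - 7*I*l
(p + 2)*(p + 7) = p^2 + 9*p + 14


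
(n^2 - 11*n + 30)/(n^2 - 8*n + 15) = (n - 6)/(n - 3)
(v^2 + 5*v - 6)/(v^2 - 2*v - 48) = (v - 1)/(v - 8)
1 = 1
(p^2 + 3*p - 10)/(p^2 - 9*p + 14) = (p + 5)/(p - 7)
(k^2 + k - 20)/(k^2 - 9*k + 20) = (k + 5)/(k - 5)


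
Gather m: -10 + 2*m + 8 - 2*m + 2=0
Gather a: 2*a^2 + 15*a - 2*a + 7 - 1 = 2*a^2 + 13*a + 6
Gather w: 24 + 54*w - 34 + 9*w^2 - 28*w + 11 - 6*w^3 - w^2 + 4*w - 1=-6*w^3 + 8*w^2 + 30*w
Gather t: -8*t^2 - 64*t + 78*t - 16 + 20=-8*t^2 + 14*t + 4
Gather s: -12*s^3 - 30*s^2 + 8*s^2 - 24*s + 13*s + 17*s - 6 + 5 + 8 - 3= -12*s^3 - 22*s^2 + 6*s + 4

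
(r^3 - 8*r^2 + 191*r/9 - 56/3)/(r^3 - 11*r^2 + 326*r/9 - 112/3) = (r - 3)/(r - 6)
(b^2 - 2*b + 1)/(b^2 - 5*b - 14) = (-b^2 + 2*b - 1)/(-b^2 + 5*b + 14)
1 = 1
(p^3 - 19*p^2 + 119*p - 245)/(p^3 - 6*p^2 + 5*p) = (p^2 - 14*p + 49)/(p*(p - 1))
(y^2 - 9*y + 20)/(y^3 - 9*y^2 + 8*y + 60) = (y - 4)/(y^2 - 4*y - 12)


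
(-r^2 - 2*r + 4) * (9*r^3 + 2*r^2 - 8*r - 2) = -9*r^5 - 20*r^4 + 40*r^3 + 26*r^2 - 28*r - 8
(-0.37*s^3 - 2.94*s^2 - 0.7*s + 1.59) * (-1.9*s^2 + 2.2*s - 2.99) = 0.703*s^5 + 4.772*s^4 - 4.0317*s^3 + 4.2296*s^2 + 5.591*s - 4.7541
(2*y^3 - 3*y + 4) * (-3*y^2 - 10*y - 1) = -6*y^5 - 20*y^4 + 7*y^3 + 18*y^2 - 37*y - 4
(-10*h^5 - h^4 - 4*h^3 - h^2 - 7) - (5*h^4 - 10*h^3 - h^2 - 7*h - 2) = -10*h^5 - 6*h^4 + 6*h^3 + 7*h - 5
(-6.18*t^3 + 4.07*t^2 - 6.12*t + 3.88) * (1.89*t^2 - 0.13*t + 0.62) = -11.6802*t^5 + 8.4957*t^4 - 15.9275*t^3 + 10.6522*t^2 - 4.2988*t + 2.4056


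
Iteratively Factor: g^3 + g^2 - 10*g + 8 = (g + 4)*(g^2 - 3*g + 2) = (g - 2)*(g + 4)*(g - 1)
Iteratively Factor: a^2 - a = (a - 1)*(a)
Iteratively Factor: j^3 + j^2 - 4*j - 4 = (j - 2)*(j^2 + 3*j + 2) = (j - 2)*(j + 1)*(j + 2)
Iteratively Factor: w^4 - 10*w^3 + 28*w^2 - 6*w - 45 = (w - 3)*(w^3 - 7*w^2 + 7*w + 15) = (w - 5)*(w - 3)*(w^2 - 2*w - 3) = (w - 5)*(w - 3)^2*(w + 1)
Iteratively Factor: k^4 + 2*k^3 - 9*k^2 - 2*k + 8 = (k + 4)*(k^3 - 2*k^2 - k + 2) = (k - 2)*(k + 4)*(k^2 - 1) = (k - 2)*(k - 1)*(k + 4)*(k + 1)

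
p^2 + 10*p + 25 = (p + 5)^2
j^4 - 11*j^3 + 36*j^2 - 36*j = j*(j - 6)*(j - 3)*(j - 2)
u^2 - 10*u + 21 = (u - 7)*(u - 3)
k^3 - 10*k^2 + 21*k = k*(k - 7)*(k - 3)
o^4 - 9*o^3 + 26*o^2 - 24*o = o*(o - 4)*(o - 3)*(o - 2)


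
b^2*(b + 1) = b^3 + b^2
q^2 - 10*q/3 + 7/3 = (q - 7/3)*(q - 1)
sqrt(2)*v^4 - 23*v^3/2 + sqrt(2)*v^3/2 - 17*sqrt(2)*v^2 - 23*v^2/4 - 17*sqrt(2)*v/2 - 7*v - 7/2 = (v + 1/2)*(v - 7*sqrt(2))*(v + sqrt(2))*(sqrt(2)*v + 1/2)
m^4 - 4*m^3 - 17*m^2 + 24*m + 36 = (m - 6)*(m - 2)*(m + 1)*(m + 3)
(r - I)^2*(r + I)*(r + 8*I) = r^4 + 7*I*r^3 + 9*r^2 + 7*I*r + 8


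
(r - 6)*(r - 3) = r^2 - 9*r + 18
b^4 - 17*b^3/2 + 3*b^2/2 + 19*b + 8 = (b - 8)*(b - 2)*(sqrt(2)*b/2 + sqrt(2)/2)*(sqrt(2)*b + sqrt(2)/2)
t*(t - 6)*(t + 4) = t^3 - 2*t^2 - 24*t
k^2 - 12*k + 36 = (k - 6)^2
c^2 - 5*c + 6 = (c - 3)*(c - 2)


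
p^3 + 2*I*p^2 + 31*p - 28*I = (p - 4*I)*(p - I)*(p + 7*I)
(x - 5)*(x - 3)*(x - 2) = x^3 - 10*x^2 + 31*x - 30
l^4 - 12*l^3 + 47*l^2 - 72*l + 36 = (l - 6)*(l - 3)*(l - 2)*(l - 1)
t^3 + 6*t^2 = t^2*(t + 6)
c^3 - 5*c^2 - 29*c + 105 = (c - 7)*(c - 3)*(c + 5)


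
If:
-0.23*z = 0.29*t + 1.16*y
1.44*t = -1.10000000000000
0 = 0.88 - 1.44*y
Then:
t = -0.76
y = 0.61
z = -2.12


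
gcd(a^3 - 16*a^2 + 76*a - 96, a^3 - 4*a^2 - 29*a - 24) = a - 8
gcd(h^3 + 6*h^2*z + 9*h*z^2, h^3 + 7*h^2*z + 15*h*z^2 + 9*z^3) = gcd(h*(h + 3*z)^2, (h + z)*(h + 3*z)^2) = h^2 + 6*h*z + 9*z^2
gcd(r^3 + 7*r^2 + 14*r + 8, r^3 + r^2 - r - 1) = r + 1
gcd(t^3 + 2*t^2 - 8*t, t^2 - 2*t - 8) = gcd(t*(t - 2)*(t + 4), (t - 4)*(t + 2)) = 1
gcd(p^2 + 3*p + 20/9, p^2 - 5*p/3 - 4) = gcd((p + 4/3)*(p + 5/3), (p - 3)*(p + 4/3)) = p + 4/3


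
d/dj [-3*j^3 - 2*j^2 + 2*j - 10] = -9*j^2 - 4*j + 2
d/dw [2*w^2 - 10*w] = 4*w - 10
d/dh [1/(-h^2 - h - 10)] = (2*h + 1)/(h^2 + h + 10)^2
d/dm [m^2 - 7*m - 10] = 2*m - 7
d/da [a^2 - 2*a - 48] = 2*a - 2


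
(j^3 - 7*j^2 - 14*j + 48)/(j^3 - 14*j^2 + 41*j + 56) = (j^2 + j - 6)/(j^2 - 6*j - 7)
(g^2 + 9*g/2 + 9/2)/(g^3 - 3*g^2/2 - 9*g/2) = (g + 3)/(g*(g - 3))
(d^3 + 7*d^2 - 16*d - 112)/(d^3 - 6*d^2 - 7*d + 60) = (d^2 + 11*d + 28)/(d^2 - 2*d - 15)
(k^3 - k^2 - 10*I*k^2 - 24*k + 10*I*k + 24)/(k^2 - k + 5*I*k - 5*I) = (k^2 - 10*I*k - 24)/(k + 5*I)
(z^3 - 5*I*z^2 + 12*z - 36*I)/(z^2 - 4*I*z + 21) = (z^2 - 8*I*z - 12)/(z - 7*I)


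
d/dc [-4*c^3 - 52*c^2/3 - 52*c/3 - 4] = -12*c^2 - 104*c/3 - 52/3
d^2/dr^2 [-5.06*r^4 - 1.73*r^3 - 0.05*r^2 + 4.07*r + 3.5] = -60.72*r^2 - 10.38*r - 0.1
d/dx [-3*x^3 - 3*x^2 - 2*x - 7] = -9*x^2 - 6*x - 2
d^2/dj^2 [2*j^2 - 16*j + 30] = 4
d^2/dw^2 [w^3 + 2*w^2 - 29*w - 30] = 6*w + 4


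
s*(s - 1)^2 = s^3 - 2*s^2 + s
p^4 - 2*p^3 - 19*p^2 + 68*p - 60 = (p - 3)*(p - 2)^2*(p + 5)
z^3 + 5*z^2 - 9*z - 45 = (z - 3)*(z + 3)*(z + 5)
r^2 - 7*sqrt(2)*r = r*(r - 7*sqrt(2))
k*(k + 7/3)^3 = k^4 + 7*k^3 + 49*k^2/3 + 343*k/27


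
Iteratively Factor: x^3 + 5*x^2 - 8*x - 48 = (x + 4)*(x^2 + x - 12) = (x + 4)^2*(x - 3)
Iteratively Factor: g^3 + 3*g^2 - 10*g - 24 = (g + 4)*(g^2 - g - 6) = (g + 2)*(g + 4)*(g - 3)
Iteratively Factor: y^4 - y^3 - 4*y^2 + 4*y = (y - 2)*(y^3 + y^2 - 2*y) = y*(y - 2)*(y^2 + y - 2) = y*(y - 2)*(y + 2)*(y - 1)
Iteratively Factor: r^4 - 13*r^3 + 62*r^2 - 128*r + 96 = (r - 4)*(r^3 - 9*r^2 + 26*r - 24) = (r - 4)^2*(r^2 - 5*r + 6) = (r - 4)^2*(r - 2)*(r - 3)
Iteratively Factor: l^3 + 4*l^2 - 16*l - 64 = (l + 4)*(l^2 - 16) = (l + 4)^2*(l - 4)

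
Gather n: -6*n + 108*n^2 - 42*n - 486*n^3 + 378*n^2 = -486*n^3 + 486*n^2 - 48*n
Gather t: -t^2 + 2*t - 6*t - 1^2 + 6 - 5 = -t^2 - 4*t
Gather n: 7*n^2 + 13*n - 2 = 7*n^2 + 13*n - 2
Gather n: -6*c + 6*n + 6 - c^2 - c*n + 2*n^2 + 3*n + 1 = -c^2 - 6*c + 2*n^2 + n*(9 - c) + 7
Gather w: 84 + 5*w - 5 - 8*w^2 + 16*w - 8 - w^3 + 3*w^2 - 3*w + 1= -w^3 - 5*w^2 + 18*w + 72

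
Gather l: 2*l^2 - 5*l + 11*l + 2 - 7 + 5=2*l^2 + 6*l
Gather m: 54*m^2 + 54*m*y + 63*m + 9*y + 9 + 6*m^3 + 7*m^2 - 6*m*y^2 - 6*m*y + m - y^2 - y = 6*m^3 + 61*m^2 + m*(-6*y^2 + 48*y + 64) - y^2 + 8*y + 9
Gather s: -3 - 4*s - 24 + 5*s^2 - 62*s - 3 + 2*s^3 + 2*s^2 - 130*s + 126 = 2*s^3 + 7*s^2 - 196*s + 96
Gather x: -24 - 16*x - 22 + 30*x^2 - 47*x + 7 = 30*x^2 - 63*x - 39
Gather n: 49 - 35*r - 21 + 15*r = 28 - 20*r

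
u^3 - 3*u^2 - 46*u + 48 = (u - 8)*(u - 1)*(u + 6)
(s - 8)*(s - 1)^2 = s^3 - 10*s^2 + 17*s - 8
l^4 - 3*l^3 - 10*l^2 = l^2*(l - 5)*(l + 2)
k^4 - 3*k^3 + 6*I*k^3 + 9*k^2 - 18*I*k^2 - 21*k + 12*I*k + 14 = (k - 2)*(k - 1)*(k - I)*(k + 7*I)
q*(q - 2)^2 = q^3 - 4*q^2 + 4*q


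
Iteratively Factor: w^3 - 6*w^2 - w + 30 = (w - 3)*(w^2 - 3*w - 10) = (w - 5)*(w - 3)*(w + 2)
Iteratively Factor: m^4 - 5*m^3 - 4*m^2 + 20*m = (m)*(m^3 - 5*m^2 - 4*m + 20) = m*(m + 2)*(m^2 - 7*m + 10) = m*(m - 5)*(m + 2)*(m - 2)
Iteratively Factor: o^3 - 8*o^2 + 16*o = (o - 4)*(o^2 - 4*o) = o*(o - 4)*(o - 4)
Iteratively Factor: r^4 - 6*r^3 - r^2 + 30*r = (r - 5)*(r^3 - r^2 - 6*r) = (r - 5)*(r + 2)*(r^2 - 3*r) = (r - 5)*(r - 3)*(r + 2)*(r)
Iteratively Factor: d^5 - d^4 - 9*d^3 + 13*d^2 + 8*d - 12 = (d - 2)*(d^4 + d^3 - 7*d^2 - d + 6) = (d - 2)*(d + 1)*(d^3 - 7*d + 6) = (d - 2)*(d - 1)*(d + 1)*(d^2 + d - 6) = (d - 2)^2*(d - 1)*(d + 1)*(d + 3)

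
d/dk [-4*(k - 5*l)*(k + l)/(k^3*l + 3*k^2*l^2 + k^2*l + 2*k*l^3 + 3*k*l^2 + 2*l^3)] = 4*(k^2 - 10*k*l - 10*l^2 - 7*l)/(l*(k^4 + 4*k^3*l + 2*k^3 + 4*k^2*l^2 + 8*k^2*l + k^2 + 8*k*l^2 + 4*k*l + 4*l^2))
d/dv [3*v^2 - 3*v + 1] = 6*v - 3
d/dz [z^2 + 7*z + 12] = 2*z + 7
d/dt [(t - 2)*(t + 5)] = 2*t + 3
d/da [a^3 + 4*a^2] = a*(3*a + 8)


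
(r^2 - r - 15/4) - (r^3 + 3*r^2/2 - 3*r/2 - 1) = -r^3 - r^2/2 + r/2 - 11/4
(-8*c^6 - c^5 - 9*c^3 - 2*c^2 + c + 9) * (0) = 0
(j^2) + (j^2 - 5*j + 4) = 2*j^2 - 5*j + 4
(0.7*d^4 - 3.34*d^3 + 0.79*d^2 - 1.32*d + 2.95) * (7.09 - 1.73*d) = -1.211*d^5 + 10.7412*d^4 - 25.0473*d^3 + 7.8847*d^2 - 14.4623*d + 20.9155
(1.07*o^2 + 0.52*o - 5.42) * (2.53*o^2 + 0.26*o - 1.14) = 2.7071*o^4 + 1.5938*o^3 - 14.7972*o^2 - 2.002*o + 6.1788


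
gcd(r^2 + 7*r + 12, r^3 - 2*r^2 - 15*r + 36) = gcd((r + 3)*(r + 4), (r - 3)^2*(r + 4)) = r + 4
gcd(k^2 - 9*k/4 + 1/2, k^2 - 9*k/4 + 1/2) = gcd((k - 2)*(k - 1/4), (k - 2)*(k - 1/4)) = k^2 - 9*k/4 + 1/2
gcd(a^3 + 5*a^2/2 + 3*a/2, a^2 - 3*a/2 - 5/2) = a + 1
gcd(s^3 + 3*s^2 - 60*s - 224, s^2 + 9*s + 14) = s + 7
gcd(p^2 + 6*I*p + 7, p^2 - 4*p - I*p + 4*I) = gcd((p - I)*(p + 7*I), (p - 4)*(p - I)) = p - I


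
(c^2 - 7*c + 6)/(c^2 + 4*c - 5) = (c - 6)/(c + 5)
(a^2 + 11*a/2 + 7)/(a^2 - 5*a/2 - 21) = (a + 2)/(a - 6)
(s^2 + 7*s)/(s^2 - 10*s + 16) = s*(s + 7)/(s^2 - 10*s + 16)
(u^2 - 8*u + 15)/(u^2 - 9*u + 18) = (u - 5)/(u - 6)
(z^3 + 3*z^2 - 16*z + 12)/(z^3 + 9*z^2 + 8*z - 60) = (z - 1)/(z + 5)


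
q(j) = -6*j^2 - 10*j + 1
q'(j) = -12*j - 10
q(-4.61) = -80.41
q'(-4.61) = 45.32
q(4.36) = -156.66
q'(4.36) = -62.32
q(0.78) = -10.45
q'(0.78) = -19.36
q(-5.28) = -113.47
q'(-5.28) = 53.36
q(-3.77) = -46.58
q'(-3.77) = 35.24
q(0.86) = -12.04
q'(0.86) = -20.32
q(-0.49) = 4.46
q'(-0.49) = -4.12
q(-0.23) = 2.98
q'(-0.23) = -7.24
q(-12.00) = -743.00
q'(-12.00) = 134.00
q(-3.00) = -23.00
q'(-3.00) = 26.00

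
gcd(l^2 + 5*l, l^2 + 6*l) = l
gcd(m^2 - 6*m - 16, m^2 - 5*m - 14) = m + 2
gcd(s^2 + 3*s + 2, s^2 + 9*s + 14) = s + 2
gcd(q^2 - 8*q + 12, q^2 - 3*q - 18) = q - 6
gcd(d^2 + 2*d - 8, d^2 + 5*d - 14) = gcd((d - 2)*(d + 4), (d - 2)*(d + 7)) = d - 2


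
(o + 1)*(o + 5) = o^2 + 6*o + 5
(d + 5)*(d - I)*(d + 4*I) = d^3 + 5*d^2 + 3*I*d^2 + 4*d + 15*I*d + 20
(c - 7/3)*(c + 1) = c^2 - 4*c/3 - 7/3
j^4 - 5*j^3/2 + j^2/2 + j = j*(j - 2)*(j - 1)*(j + 1/2)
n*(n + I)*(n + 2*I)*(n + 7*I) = n^4 + 10*I*n^3 - 23*n^2 - 14*I*n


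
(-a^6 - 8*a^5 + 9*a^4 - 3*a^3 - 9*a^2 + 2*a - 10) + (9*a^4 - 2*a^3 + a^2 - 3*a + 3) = -a^6 - 8*a^5 + 18*a^4 - 5*a^3 - 8*a^2 - a - 7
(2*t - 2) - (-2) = 2*t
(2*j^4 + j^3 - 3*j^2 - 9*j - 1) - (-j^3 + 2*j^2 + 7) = 2*j^4 + 2*j^3 - 5*j^2 - 9*j - 8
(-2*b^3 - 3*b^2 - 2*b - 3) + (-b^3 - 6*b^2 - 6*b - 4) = -3*b^3 - 9*b^2 - 8*b - 7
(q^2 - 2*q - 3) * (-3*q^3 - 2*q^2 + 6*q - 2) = -3*q^5 + 4*q^4 + 19*q^3 - 8*q^2 - 14*q + 6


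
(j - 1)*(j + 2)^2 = j^3 + 3*j^2 - 4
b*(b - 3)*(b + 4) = b^3 + b^2 - 12*b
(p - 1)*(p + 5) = p^2 + 4*p - 5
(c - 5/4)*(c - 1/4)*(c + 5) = c^3 + 7*c^2/2 - 115*c/16 + 25/16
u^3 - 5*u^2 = u^2*(u - 5)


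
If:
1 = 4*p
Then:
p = 1/4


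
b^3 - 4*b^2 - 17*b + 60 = (b - 5)*(b - 3)*(b + 4)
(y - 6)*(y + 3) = y^2 - 3*y - 18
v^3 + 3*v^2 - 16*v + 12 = (v - 2)*(v - 1)*(v + 6)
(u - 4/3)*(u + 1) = u^2 - u/3 - 4/3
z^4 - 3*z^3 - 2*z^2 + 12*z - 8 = (z - 2)^2*(z - 1)*(z + 2)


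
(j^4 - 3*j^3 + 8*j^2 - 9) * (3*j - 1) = 3*j^5 - 10*j^4 + 27*j^3 - 8*j^2 - 27*j + 9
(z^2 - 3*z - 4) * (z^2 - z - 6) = z^4 - 4*z^3 - 7*z^2 + 22*z + 24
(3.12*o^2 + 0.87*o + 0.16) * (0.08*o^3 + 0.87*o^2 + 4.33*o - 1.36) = 0.2496*o^5 + 2.784*o^4 + 14.2793*o^3 - 0.336900000000001*o^2 - 0.4904*o - 0.2176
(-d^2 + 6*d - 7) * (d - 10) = -d^3 + 16*d^2 - 67*d + 70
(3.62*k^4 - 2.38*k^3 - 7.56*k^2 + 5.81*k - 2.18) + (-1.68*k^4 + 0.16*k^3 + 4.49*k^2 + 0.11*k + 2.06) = 1.94*k^4 - 2.22*k^3 - 3.07*k^2 + 5.92*k - 0.12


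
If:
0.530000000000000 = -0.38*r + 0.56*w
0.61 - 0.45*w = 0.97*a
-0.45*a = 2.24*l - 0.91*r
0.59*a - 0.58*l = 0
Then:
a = 0.10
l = 0.10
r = 0.29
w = 1.15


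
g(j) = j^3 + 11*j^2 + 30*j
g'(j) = 3*j^2 + 22*j + 30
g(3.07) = 224.71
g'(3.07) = 125.81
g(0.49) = 17.46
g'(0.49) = 41.50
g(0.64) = 23.97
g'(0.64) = 45.31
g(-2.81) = -19.63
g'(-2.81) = -8.13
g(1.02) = 43.11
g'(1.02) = 55.56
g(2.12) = 122.57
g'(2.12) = 90.12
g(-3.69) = -11.17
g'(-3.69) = -10.33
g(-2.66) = -20.79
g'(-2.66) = -7.29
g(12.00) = 3672.00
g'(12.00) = 726.00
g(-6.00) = 0.00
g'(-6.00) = 6.00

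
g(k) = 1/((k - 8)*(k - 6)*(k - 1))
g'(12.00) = 0.00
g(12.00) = 0.00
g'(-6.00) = 0.00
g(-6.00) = 0.00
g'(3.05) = 0.00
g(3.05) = 0.03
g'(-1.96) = -0.00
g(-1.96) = -0.00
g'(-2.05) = -0.00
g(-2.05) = -0.00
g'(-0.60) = -0.01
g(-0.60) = -0.01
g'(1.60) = -0.08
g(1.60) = 0.06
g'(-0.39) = -0.01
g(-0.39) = -0.01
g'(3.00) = 0.00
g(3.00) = 0.03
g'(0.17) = -0.04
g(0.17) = -0.03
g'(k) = -1/((k - 8)*(k - 6)*(k - 1)^2) - 1/((k - 8)*(k - 6)^2*(k - 1)) - 1/((k - 8)^2*(k - 6)*(k - 1))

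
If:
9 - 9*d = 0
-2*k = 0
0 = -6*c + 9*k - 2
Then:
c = -1/3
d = 1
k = 0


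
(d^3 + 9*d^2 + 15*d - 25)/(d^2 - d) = d + 10 + 25/d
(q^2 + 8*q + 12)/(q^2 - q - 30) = (q^2 + 8*q + 12)/(q^2 - q - 30)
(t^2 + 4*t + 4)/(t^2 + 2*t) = (t + 2)/t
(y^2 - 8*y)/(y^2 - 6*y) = (y - 8)/(y - 6)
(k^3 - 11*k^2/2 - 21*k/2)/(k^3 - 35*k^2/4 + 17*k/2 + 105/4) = 2*k*(2*k + 3)/(4*k^2 - 7*k - 15)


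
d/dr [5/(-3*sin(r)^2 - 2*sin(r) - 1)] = 10*(3*sin(r) + 1)*cos(r)/(3*sin(r)^2 + 2*sin(r) + 1)^2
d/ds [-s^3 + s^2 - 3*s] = -3*s^2 + 2*s - 3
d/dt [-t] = -1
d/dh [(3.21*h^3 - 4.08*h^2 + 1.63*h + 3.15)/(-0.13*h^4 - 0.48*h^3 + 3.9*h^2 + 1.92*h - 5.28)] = (0.4173*h^6 - 1.0608*h^5 + 11.1963*h^4 + 15.5292*h^3 - 60.501*h^2 + 18.5148*h - 14.6544)/(0.0169*h^8 + 0.1248*h^7 - 0.7836*h^6 - 4.2432*h^5 + 14.7396*h^4 + 20.0448*h^3 - 37.4976*h^2 - 20.2752*h + 27.8784)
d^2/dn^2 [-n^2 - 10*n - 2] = -2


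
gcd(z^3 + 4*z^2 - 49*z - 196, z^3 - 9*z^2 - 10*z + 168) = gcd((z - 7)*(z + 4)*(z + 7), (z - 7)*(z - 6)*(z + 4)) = z^2 - 3*z - 28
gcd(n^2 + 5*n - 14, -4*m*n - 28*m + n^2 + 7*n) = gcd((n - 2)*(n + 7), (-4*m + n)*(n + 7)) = n + 7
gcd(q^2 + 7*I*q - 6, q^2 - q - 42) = 1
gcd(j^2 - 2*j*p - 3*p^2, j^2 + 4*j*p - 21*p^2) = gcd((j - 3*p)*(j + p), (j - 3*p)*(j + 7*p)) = -j + 3*p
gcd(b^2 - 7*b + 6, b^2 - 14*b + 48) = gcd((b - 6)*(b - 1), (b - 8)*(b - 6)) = b - 6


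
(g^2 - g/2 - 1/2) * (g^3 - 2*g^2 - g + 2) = g^5 - 5*g^4/2 - g^3/2 + 7*g^2/2 - g/2 - 1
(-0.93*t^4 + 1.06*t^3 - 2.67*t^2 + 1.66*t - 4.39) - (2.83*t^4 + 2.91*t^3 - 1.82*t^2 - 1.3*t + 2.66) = -3.76*t^4 - 1.85*t^3 - 0.85*t^2 + 2.96*t - 7.05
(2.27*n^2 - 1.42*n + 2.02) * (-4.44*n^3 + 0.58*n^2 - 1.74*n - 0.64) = -10.0788*n^5 + 7.6214*n^4 - 13.7422*n^3 + 2.1896*n^2 - 2.606*n - 1.2928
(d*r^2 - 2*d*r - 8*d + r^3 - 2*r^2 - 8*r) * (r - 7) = d*r^3 - 9*d*r^2 + 6*d*r + 56*d + r^4 - 9*r^3 + 6*r^2 + 56*r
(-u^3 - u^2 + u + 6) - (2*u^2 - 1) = -u^3 - 3*u^2 + u + 7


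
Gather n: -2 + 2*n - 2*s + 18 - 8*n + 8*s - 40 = -6*n + 6*s - 24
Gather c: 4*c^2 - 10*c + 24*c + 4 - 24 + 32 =4*c^2 + 14*c + 12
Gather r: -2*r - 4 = -2*r - 4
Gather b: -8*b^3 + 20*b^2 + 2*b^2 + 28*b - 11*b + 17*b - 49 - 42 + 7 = -8*b^3 + 22*b^2 + 34*b - 84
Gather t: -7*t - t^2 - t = -t^2 - 8*t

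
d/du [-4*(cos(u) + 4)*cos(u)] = 8*(cos(u) + 2)*sin(u)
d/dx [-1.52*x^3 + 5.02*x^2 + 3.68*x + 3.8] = -4.56*x^2 + 10.04*x + 3.68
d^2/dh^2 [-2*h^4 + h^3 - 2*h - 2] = 6*h*(1 - 4*h)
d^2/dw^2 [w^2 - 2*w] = 2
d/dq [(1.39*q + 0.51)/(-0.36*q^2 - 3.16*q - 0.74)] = (0.5004*q^2 + 0.3672*q + 0.583)/(0.1296*q^4 + 2.2752*q^3 + 10.5184*q^2 + 4.6768*q + 0.5476)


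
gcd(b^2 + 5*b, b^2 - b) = b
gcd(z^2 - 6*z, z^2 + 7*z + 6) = 1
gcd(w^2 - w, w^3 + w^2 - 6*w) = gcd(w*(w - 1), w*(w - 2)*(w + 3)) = w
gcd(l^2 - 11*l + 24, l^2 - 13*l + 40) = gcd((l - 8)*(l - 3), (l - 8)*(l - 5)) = l - 8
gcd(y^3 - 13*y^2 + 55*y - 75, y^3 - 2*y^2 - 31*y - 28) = 1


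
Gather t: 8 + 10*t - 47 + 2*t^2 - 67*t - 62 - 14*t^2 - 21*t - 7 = -12*t^2 - 78*t - 108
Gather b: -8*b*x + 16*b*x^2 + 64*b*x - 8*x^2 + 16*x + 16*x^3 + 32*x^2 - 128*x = b*(16*x^2 + 56*x) + 16*x^3 + 24*x^2 - 112*x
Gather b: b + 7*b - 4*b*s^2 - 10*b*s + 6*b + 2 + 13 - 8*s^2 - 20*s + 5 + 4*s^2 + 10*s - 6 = b*(-4*s^2 - 10*s + 14) - 4*s^2 - 10*s + 14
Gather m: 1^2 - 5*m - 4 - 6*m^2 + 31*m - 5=-6*m^2 + 26*m - 8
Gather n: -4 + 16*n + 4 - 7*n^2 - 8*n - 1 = -7*n^2 + 8*n - 1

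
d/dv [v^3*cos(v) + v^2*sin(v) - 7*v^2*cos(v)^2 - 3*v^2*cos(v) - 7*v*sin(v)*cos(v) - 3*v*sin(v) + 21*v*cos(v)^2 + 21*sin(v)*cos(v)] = -v^3*sin(v) + 3*v^2*sin(v) + 7*v^2*sin(2*v) + 4*v^2*cos(v) + 2*v*sin(v) - 21*v*sin(2*v) - 9*v*cos(v) - 14*v*cos(2*v) - 7*v - 3*sin(v) - 7*sin(2*v)/2 + 63*cos(2*v)/2 + 21/2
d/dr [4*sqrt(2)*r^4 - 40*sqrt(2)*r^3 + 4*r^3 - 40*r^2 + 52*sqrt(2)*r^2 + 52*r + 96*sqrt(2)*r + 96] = 16*sqrt(2)*r^3 - 120*sqrt(2)*r^2 + 12*r^2 - 80*r + 104*sqrt(2)*r + 52 + 96*sqrt(2)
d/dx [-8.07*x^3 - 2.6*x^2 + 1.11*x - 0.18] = -24.21*x^2 - 5.2*x + 1.11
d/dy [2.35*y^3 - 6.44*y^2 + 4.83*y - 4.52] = 7.05*y^2 - 12.88*y + 4.83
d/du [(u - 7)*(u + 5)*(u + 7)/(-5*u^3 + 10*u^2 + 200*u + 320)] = (7*u^4 - 18*u^3 - 245*u^2 + 1620*u + 6664)/(5*(u^6 - 4*u^5 - 76*u^4 + 32*u^3 + 1856*u^2 + 5120*u + 4096))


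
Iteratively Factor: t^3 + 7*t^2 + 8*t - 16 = (t + 4)*(t^2 + 3*t - 4) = (t - 1)*(t + 4)*(t + 4)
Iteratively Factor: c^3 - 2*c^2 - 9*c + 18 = (c + 3)*(c^2 - 5*c + 6) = (c - 3)*(c + 3)*(c - 2)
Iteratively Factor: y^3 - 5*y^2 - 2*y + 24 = (y - 3)*(y^2 - 2*y - 8) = (y - 3)*(y + 2)*(y - 4)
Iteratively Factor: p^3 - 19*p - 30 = (p + 3)*(p^2 - 3*p - 10) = (p + 2)*(p + 3)*(p - 5)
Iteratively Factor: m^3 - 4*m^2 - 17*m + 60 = (m + 4)*(m^2 - 8*m + 15) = (m - 5)*(m + 4)*(m - 3)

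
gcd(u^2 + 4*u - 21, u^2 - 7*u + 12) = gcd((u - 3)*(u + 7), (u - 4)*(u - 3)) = u - 3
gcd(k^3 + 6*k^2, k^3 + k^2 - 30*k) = k^2 + 6*k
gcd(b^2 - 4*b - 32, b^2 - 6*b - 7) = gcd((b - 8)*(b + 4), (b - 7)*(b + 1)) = 1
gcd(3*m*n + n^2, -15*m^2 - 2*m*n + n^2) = 3*m + n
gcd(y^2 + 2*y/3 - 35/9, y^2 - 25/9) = y - 5/3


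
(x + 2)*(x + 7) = x^2 + 9*x + 14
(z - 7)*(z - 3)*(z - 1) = z^3 - 11*z^2 + 31*z - 21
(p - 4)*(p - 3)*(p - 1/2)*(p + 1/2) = p^4 - 7*p^3 + 47*p^2/4 + 7*p/4 - 3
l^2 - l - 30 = (l - 6)*(l + 5)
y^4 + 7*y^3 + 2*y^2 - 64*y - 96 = (y - 3)*(y + 2)*(y + 4)^2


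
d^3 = d^3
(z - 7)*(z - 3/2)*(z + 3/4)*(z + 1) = z^4 - 27*z^3/4 - 29*z^2/8 + 12*z + 63/8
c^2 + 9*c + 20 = (c + 4)*(c + 5)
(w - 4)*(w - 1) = w^2 - 5*w + 4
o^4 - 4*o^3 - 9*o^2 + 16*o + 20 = (o - 5)*(o - 2)*(o + 1)*(o + 2)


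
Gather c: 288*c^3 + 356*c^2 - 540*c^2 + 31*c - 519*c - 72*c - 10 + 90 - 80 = 288*c^3 - 184*c^2 - 560*c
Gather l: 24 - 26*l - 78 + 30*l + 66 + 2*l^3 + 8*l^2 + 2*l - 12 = 2*l^3 + 8*l^2 + 6*l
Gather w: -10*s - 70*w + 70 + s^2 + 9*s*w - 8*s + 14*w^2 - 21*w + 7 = s^2 - 18*s + 14*w^2 + w*(9*s - 91) + 77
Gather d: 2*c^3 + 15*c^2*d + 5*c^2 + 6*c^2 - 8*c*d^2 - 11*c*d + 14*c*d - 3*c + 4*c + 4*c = 2*c^3 + 11*c^2 - 8*c*d^2 + 5*c + d*(15*c^2 + 3*c)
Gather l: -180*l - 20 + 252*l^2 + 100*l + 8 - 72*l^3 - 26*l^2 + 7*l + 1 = -72*l^3 + 226*l^2 - 73*l - 11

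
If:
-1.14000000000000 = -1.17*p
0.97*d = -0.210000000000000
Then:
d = -0.22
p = 0.97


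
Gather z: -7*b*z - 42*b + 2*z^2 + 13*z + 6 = -42*b + 2*z^2 + z*(13 - 7*b) + 6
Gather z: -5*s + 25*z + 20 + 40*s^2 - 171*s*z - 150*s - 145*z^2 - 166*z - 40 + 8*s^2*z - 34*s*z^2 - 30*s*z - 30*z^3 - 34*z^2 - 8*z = 40*s^2 - 155*s - 30*z^3 + z^2*(-34*s - 179) + z*(8*s^2 - 201*s - 149) - 20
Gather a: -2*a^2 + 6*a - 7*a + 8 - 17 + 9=-2*a^2 - a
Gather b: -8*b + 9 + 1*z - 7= -8*b + z + 2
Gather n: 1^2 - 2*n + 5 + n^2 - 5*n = n^2 - 7*n + 6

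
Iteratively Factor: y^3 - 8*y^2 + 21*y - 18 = (y - 3)*(y^2 - 5*y + 6) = (y - 3)*(y - 2)*(y - 3)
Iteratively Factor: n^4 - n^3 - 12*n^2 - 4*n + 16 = (n - 4)*(n^3 + 3*n^2 - 4) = (n - 4)*(n + 2)*(n^2 + n - 2) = (n - 4)*(n + 2)^2*(n - 1)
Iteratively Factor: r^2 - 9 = (r - 3)*(r + 3)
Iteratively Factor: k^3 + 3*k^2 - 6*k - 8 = (k - 2)*(k^2 + 5*k + 4) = (k - 2)*(k + 4)*(k + 1)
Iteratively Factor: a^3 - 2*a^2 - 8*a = (a - 4)*(a^2 + 2*a) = a*(a - 4)*(a + 2)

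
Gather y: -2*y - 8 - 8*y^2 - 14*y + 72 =-8*y^2 - 16*y + 64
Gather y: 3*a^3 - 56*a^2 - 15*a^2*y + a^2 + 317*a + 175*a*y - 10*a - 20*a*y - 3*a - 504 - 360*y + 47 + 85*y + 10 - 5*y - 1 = 3*a^3 - 55*a^2 + 304*a + y*(-15*a^2 + 155*a - 280) - 448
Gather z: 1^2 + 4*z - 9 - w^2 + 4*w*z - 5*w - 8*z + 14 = -w^2 - 5*w + z*(4*w - 4) + 6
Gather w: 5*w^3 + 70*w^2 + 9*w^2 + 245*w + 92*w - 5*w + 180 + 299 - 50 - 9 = 5*w^3 + 79*w^2 + 332*w + 420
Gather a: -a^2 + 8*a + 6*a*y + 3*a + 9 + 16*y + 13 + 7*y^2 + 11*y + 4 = -a^2 + a*(6*y + 11) + 7*y^2 + 27*y + 26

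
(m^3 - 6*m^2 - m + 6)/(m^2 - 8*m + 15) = (m^3 - 6*m^2 - m + 6)/(m^2 - 8*m + 15)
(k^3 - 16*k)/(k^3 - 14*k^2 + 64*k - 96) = k*(k + 4)/(k^2 - 10*k + 24)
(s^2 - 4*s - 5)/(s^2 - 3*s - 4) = (s - 5)/(s - 4)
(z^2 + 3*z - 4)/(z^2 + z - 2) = (z + 4)/(z + 2)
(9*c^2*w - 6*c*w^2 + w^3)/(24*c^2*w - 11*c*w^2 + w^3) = (-3*c + w)/(-8*c + w)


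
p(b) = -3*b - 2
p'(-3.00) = -3.00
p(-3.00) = 7.00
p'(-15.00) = -3.00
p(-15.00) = 43.00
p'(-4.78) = -3.00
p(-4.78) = 12.34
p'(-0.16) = -3.00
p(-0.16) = -1.52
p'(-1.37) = -3.00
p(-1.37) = 2.11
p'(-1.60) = -3.00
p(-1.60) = 2.80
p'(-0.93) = -3.00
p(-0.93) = 0.79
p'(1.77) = -3.00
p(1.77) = -7.31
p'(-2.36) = -3.00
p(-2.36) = 5.08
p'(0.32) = -3.00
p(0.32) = -2.96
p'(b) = -3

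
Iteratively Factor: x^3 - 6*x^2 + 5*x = (x - 1)*(x^2 - 5*x) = (x - 5)*(x - 1)*(x)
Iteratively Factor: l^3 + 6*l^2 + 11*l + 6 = (l + 3)*(l^2 + 3*l + 2) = (l + 1)*(l + 3)*(l + 2)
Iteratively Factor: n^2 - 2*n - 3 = (n + 1)*(n - 3)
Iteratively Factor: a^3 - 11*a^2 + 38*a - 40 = (a - 2)*(a^2 - 9*a + 20) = (a - 5)*(a - 2)*(a - 4)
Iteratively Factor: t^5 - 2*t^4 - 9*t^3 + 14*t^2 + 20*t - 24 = (t - 2)*(t^4 - 9*t^2 - 4*t + 12) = (t - 3)*(t - 2)*(t^3 + 3*t^2 - 4) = (t - 3)*(t - 2)*(t + 2)*(t^2 + t - 2) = (t - 3)*(t - 2)*(t + 2)^2*(t - 1)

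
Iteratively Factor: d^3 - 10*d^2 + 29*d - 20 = (d - 5)*(d^2 - 5*d + 4) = (d - 5)*(d - 4)*(d - 1)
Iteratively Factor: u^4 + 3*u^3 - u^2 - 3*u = (u + 3)*(u^3 - u) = u*(u + 3)*(u^2 - 1) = u*(u + 1)*(u + 3)*(u - 1)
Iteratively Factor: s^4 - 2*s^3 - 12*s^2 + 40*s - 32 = (s + 4)*(s^3 - 6*s^2 + 12*s - 8) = (s - 2)*(s + 4)*(s^2 - 4*s + 4) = (s - 2)^2*(s + 4)*(s - 2)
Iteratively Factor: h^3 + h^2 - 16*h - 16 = (h + 4)*(h^2 - 3*h - 4) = (h - 4)*(h + 4)*(h + 1)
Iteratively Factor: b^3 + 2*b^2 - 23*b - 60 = (b + 3)*(b^2 - b - 20) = (b - 5)*(b + 3)*(b + 4)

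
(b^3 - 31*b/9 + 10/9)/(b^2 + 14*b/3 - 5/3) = (3*b^2 + b - 10)/(3*(b + 5))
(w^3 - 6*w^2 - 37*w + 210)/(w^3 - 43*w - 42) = (w - 5)/(w + 1)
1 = 1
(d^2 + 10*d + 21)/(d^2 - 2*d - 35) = (d^2 + 10*d + 21)/(d^2 - 2*d - 35)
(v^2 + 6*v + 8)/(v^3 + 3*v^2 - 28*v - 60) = (v + 4)/(v^2 + v - 30)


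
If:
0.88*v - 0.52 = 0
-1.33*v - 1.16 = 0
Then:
No Solution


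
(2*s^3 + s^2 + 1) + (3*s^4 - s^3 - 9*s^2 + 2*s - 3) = 3*s^4 + s^3 - 8*s^2 + 2*s - 2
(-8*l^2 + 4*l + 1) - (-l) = -8*l^2 + 5*l + 1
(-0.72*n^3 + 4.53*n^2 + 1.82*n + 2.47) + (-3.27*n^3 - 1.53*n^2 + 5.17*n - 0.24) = -3.99*n^3 + 3.0*n^2 + 6.99*n + 2.23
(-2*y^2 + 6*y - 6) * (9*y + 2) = -18*y^3 + 50*y^2 - 42*y - 12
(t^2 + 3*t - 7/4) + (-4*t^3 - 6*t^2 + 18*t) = -4*t^3 - 5*t^2 + 21*t - 7/4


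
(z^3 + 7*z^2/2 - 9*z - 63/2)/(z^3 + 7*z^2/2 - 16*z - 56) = (z^2 - 9)/(z^2 - 16)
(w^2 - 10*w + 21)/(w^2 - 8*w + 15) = (w - 7)/(w - 5)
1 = 1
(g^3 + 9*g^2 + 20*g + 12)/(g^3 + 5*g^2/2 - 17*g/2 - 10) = 2*(g^2 + 8*g + 12)/(2*g^2 + 3*g - 20)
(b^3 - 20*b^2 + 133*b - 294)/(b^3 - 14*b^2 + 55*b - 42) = (b - 7)/(b - 1)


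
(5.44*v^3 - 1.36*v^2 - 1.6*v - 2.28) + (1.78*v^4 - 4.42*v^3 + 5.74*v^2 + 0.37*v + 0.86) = 1.78*v^4 + 1.02*v^3 + 4.38*v^2 - 1.23*v - 1.42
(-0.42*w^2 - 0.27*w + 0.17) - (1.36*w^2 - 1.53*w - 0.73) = -1.78*w^2 + 1.26*w + 0.9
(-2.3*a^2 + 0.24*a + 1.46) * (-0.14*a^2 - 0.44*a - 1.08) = 0.322*a^4 + 0.9784*a^3 + 2.174*a^2 - 0.9016*a - 1.5768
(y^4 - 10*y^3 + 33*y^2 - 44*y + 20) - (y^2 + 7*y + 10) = y^4 - 10*y^3 + 32*y^2 - 51*y + 10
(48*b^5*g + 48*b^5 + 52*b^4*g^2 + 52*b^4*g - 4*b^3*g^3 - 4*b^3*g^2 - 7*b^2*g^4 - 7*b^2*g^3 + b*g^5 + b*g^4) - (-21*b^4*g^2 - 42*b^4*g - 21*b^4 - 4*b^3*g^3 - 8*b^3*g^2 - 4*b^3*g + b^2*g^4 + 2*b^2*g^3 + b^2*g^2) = 48*b^5*g + 48*b^5 + 73*b^4*g^2 + 94*b^4*g + 21*b^4 + 4*b^3*g^2 + 4*b^3*g - 8*b^2*g^4 - 9*b^2*g^3 - b^2*g^2 + b*g^5 + b*g^4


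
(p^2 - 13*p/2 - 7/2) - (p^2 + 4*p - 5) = 3/2 - 21*p/2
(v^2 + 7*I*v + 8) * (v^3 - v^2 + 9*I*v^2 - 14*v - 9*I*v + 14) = v^5 - v^4 + 16*I*v^4 - 69*v^3 - 16*I*v^3 + 69*v^2 - 26*I*v^2 - 112*v + 26*I*v + 112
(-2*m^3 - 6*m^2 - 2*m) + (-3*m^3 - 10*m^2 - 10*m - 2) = -5*m^3 - 16*m^2 - 12*m - 2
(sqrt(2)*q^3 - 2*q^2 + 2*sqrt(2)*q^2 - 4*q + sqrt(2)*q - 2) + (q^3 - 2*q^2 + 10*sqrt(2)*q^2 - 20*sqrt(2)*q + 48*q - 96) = q^3 + sqrt(2)*q^3 - 4*q^2 + 12*sqrt(2)*q^2 - 19*sqrt(2)*q + 44*q - 98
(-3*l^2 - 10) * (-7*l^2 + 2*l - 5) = 21*l^4 - 6*l^3 + 85*l^2 - 20*l + 50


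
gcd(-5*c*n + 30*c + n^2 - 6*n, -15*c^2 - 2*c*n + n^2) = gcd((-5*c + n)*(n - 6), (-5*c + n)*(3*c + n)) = 5*c - n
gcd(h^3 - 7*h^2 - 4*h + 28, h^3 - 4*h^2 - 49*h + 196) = h - 7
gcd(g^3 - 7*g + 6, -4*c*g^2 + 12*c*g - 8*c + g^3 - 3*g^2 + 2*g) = g^2 - 3*g + 2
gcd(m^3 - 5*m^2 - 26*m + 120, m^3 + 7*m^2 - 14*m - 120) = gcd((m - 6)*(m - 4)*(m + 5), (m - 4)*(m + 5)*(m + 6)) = m^2 + m - 20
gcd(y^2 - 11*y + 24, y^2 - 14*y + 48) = y - 8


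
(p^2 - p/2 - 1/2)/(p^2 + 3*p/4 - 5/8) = 4*(2*p^2 - p - 1)/(8*p^2 + 6*p - 5)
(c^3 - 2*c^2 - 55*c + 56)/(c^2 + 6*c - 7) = c - 8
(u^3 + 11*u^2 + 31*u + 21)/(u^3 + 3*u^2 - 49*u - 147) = (u + 1)/(u - 7)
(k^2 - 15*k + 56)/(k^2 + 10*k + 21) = (k^2 - 15*k + 56)/(k^2 + 10*k + 21)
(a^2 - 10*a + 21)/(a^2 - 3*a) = (a - 7)/a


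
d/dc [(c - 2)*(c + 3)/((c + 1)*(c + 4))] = 2*(2*c^2 + 10*c + 17)/(c^4 + 10*c^3 + 33*c^2 + 40*c + 16)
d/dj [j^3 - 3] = 3*j^2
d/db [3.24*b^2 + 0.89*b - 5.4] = 6.48*b + 0.89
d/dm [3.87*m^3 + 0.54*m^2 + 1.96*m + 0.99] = 11.61*m^2 + 1.08*m + 1.96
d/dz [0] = 0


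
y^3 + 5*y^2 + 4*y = y*(y + 1)*(y + 4)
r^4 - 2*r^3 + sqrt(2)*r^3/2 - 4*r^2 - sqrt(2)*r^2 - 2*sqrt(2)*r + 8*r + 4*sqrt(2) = (r - 2)^2*(r + 2)*(r + sqrt(2)/2)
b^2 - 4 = (b - 2)*(b + 2)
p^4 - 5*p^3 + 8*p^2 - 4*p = p*(p - 2)^2*(p - 1)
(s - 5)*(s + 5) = s^2 - 25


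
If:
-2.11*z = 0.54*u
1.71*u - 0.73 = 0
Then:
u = 0.43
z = -0.11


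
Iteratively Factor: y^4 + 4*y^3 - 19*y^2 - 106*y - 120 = (y - 5)*(y^3 + 9*y^2 + 26*y + 24) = (y - 5)*(y + 4)*(y^2 + 5*y + 6) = (y - 5)*(y + 3)*(y + 4)*(y + 2)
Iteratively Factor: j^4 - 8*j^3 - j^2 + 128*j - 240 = (j - 5)*(j^3 - 3*j^2 - 16*j + 48) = (j - 5)*(j - 4)*(j^2 + j - 12) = (j - 5)*(j - 4)*(j - 3)*(j + 4)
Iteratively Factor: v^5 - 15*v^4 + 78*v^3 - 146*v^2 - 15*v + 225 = (v - 5)*(v^4 - 10*v^3 + 28*v^2 - 6*v - 45) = (v - 5)*(v - 3)*(v^3 - 7*v^2 + 7*v + 15) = (v - 5)*(v - 3)^2*(v^2 - 4*v - 5) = (v - 5)^2*(v - 3)^2*(v + 1)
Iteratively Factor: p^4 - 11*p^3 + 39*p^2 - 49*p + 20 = (p - 5)*(p^3 - 6*p^2 + 9*p - 4) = (p - 5)*(p - 1)*(p^2 - 5*p + 4) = (p - 5)*(p - 1)^2*(p - 4)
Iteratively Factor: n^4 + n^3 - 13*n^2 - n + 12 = (n + 4)*(n^3 - 3*n^2 - n + 3) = (n - 1)*(n + 4)*(n^2 - 2*n - 3) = (n - 3)*(n - 1)*(n + 4)*(n + 1)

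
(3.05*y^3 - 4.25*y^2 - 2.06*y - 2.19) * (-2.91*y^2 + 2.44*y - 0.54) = -8.8755*y^5 + 19.8095*y^4 - 6.0224*y^3 + 3.6415*y^2 - 4.2312*y + 1.1826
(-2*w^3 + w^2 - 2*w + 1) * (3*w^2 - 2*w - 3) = -6*w^5 + 7*w^4 - 2*w^3 + 4*w^2 + 4*w - 3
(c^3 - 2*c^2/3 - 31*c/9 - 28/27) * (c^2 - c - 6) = c^5 - 5*c^4/3 - 79*c^3/9 + 173*c^2/27 + 586*c/27 + 56/9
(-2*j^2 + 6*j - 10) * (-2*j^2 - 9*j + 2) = 4*j^4 + 6*j^3 - 38*j^2 + 102*j - 20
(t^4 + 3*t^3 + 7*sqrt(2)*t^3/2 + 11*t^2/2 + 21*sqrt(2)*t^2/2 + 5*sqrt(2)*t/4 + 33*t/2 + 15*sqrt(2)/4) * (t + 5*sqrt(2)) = t^5 + 3*t^4 + 17*sqrt(2)*t^4/2 + 51*sqrt(2)*t^3/2 + 81*t^3/2 + 115*sqrt(2)*t^2/4 + 243*t^2/2 + 25*t/2 + 345*sqrt(2)*t/4 + 75/2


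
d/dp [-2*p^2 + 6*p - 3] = 6 - 4*p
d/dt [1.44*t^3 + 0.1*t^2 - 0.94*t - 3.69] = 4.32*t^2 + 0.2*t - 0.94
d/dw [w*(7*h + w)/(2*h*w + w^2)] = -5*h/(4*h^2 + 4*h*w + w^2)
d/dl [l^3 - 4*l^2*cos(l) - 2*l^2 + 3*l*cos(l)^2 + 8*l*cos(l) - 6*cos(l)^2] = 4*l^2*sin(l) + 3*l^2 - 3*l*sin(2*l) - 8*sqrt(2)*l*sin(l + pi/4) - 4*l + 6*sin(2*l) + 8*cos(l) + 3*cos(2*l)/2 + 3/2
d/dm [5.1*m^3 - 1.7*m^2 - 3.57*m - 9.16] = 15.3*m^2 - 3.4*m - 3.57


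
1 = 1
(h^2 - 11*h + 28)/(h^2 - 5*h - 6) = (-h^2 + 11*h - 28)/(-h^2 + 5*h + 6)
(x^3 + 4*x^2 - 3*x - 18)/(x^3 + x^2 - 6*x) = (x + 3)/x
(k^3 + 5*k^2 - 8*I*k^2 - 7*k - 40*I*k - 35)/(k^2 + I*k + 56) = (k^2 + k*(5 - I) - 5*I)/(k + 8*I)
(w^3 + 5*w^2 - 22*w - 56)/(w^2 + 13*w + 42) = (w^2 - 2*w - 8)/(w + 6)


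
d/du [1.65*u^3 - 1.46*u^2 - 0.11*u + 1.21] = 4.95*u^2 - 2.92*u - 0.11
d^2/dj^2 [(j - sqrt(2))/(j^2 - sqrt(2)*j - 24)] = 2*((-3*j + 2*sqrt(2))*(-j^2 + sqrt(2)*j + 24) - (j - sqrt(2))*(2*j - sqrt(2))^2)/(-j^2 + sqrt(2)*j + 24)^3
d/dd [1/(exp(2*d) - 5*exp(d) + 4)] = (5 - 2*exp(d))*exp(d)/(exp(2*d) - 5*exp(d) + 4)^2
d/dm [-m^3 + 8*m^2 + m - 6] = -3*m^2 + 16*m + 1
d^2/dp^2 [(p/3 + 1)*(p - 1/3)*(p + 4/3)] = 2*p + 8/3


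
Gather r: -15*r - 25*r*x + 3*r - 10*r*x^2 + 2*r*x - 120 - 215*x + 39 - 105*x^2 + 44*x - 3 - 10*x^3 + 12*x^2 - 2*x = r*(-10*x^2 - 23*x - 12) - 10*x^3 - 93*x^2 - 173*x - 84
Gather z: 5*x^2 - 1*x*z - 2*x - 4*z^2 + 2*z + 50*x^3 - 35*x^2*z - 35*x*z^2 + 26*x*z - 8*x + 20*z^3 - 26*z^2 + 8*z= 50*x^3 + 5*x^2 - 10*x + 20*z^3 + z^2*(-35*x - 30) + z*(-35*x^2 + 25*x + 10)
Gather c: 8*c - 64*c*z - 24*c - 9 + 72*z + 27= c*(-64*z - 16) + 72*z + 18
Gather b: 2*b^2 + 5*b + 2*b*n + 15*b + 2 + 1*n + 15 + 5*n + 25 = 2*b^2 + b*(2*n + 20) + 6*n + 42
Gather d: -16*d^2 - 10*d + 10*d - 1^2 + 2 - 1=-16*d^2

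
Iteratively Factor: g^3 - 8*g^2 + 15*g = (g - 5)*(g^2 - 3*g) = (g - 5)*(g - 3)*(g)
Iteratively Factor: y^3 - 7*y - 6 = (y + 2)*(y^2 - 2*y - 3) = (y - 3)*(y + 2)*(y + 1)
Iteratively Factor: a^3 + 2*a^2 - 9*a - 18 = (a + 3)*(a^2 - a - 6) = (a + 2)*(a + 3)*(a - 3)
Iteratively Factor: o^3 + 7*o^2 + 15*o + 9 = (o + 3)*(o^2 + 4*o + 3) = (o + 1)*(o + 3)*(o + 3)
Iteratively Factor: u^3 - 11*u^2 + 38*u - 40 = (u - 2)*(u^2 - 9*u + 20) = (u - 5)*(u - 2)*(u - 4)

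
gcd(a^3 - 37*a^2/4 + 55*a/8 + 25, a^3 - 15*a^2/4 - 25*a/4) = a + 5/4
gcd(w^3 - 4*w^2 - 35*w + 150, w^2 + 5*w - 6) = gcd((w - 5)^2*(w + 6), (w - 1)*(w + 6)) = w + 6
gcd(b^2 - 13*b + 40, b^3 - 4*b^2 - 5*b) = b - 5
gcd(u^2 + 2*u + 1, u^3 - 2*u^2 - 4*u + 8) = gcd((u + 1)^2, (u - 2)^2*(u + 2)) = 1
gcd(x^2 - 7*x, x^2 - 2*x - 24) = 1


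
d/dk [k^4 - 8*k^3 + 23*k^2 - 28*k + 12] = 4*k^3 - 24*k^2 + 46*k - 28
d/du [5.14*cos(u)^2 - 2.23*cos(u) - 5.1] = (2.23 - 10.28*cos(u))*sin(u)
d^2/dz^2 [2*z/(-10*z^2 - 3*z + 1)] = 4*(-z*(20*z + 3)^2 + 3*(10*z + 1)*(10*z^2 + 3*z - 1))/(10*z^2 + 3*z - 1)^3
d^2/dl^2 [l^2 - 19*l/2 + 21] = 2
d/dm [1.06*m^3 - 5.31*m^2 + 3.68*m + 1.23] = 3.18*m^2 - 10.62*m + 3.68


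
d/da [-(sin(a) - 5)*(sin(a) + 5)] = -sin(2*a)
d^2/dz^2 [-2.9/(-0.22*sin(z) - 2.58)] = (-0.14036*sin(z)^2 + 1.64604*sin(z) + 0.28072)/(0.22*sin(z) + 2.58)^3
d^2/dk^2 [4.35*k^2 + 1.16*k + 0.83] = 8.70000000000000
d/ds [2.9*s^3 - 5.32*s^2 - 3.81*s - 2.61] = 8.7*s^2 - 10.64*s - 3.81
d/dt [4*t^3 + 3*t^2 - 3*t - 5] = 12*t^2 + 6*t - 3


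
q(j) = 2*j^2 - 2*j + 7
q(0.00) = 7.00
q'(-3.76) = -17.04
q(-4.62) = 58.93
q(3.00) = 19.00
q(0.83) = 6.72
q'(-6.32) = -27.28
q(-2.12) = 20.23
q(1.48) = 8.42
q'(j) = 4*j - 2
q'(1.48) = 3.92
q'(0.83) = 1.32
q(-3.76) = 42.80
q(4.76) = 42.80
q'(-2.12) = -10.48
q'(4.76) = 17.04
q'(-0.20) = -2.80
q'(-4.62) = -20.48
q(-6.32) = 99.52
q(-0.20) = 7.48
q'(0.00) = -2.00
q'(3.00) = 10.00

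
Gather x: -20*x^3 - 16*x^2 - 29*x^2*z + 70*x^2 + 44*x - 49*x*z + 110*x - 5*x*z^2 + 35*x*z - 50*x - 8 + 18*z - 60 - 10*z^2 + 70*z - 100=-20*x^3 + x^2*(54 - 29*z) + x*(-5*z^2 - 14*z + 104) - 10*z^2 + 88*z - 168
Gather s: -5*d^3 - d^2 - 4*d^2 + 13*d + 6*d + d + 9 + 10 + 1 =-5*d^3 - 5*d^2 + 20*d + 20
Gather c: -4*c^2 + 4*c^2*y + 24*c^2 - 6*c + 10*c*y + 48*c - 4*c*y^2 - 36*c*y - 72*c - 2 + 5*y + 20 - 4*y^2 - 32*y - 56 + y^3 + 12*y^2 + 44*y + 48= c^2*(4*y + 20) + c*(-4*y^2 - 26*y - 30) + y^3 + 8*y^2 + 17*y + 10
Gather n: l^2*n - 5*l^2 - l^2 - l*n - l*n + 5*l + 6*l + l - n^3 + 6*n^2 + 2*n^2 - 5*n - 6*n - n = -6*l^2 + 12*l - n^3 + 8*n^2 + n*(l^2 - 2*l - 12)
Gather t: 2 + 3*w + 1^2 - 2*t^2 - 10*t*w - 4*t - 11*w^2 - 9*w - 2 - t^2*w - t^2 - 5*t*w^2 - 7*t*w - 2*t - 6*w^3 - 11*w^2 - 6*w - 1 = t^2*(-w - 3) + t*(-5*w^2 - 17*w - 6) - 6*w^3 - 22*w^2 - 12*w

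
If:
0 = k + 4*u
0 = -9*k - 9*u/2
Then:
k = 0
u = 0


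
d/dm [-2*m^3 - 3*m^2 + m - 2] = -6*m^2 - 6*m + 1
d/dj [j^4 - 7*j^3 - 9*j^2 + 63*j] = 4*j^3 - 21*j^2 - 18*j + 63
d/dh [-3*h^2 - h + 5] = -6*h - 1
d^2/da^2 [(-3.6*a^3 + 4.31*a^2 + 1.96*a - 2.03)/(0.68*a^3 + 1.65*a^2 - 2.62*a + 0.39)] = (3.5527136788005e-15*a^7 + 12.064288*a^6 - 33.044736*a^5 + 59.459472*a^4 - 42.314876*a^3 - 12.267696*a^2 + 45.031356*a - 19.940296)/(0.314432*a^9 + 2.28888*a^8 + 1.919436*a^7 - 12.604707*a^6 - 4.769994*a^5 + 32.995161*a^4 - 27.790264*a^3 + 8.784243*a^2 - 1.195506*a + 0.059319)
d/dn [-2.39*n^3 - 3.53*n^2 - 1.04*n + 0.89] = -7.17*n^2 - 7.06*n - 1.04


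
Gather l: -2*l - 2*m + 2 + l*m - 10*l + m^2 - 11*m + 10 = l*(m - 12) + m^2 - 13*m + 12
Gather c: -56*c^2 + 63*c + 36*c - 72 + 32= -56*c^2 + 99*c - 40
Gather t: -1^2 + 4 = 3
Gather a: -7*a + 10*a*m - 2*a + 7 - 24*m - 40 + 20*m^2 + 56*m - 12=a*(10*m - 9) + 20*m^2 + 32*m - 45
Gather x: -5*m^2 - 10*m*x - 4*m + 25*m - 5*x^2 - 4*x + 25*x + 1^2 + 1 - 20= -5*m^2 + 21*m - 5*x^2 + x*(21 - 10*m) - 18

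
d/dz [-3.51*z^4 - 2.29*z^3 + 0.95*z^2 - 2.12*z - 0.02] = -14.04*z^3 - 6.87*z^2 + 1.9*z - 2.12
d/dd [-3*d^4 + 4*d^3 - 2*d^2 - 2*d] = -12*d^3 + 12*d^2 - 4*d - 2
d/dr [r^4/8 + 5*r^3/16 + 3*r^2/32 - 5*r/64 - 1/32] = r^3/2 + 15*r^2/16 + 3*r/16 - 5/64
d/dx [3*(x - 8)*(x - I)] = 6*x - 24 - 3*I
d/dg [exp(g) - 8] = exp(g)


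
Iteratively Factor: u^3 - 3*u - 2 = (u + 1)*(u^2 - u - 2) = (u - 2)*(u + 1)*(u + 1)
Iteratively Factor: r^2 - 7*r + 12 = (r - 3)*(r - 4)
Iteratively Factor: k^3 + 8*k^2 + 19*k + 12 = (k + 1)*(k^2 + 7*k + 12) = (k + 1)*(k + 4)*(k + 3)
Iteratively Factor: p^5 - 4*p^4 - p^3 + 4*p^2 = (p)*(p^4 - 4*p^3 - p^2 + 4*p) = p*(p - 1)*(p^3 - 3*p^2 - 4*p) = p*(p - 4)*(p - 1)*(p^2 + p) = p^2*(p - 4)*(p - 1)*(p + 1)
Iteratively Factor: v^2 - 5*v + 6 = (v - 3)*(v - 2)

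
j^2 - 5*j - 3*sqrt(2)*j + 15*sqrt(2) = (j - 5)*(j - 3*sqrt(2))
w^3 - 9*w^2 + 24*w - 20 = (w - 5)*(w - 2)^2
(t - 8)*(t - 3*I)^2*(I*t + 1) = I*t^4 + 7*t^3 - 8*I*t^3 - 56*t^2 - 15*I*t^2 - 9*t + 120*I*t + 72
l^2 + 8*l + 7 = (l + 1)*(l + 7)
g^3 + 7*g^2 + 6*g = g*(g + 1)*(g + 6)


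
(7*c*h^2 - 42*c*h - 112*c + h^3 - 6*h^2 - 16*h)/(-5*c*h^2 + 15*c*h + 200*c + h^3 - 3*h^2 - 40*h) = (-7*c*h - 14*c - h^2 - 2*h)/(5*c*h + 25*c - h^2 - 5*h)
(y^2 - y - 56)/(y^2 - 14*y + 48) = (y + 7)/(y - 6)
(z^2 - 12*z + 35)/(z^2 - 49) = (z - 5)/(z + 7)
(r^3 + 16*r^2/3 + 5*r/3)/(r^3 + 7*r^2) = (3*r^2 + 16*r + 5)/(3*r*(r + 7))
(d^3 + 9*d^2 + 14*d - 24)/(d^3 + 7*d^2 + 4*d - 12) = (d + 4)/(d + 2)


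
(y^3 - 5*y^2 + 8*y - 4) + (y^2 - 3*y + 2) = y^3 - 4*y^2 + 5*y - 2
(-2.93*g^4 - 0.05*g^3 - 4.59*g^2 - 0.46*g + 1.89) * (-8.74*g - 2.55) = 25.6082*g^5 + 7.9085*g^4 + 40.2441*g^3 + 15.7249*g^2 - 15.3456*g - 4.8195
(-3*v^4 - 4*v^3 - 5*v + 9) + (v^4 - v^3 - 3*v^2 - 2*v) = -2*v^4 - 5*v^3 - 3*v^2 - 7*v + 9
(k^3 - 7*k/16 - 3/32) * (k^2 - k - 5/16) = k^5 - k^4 - 3*k^3/4 + 11*k^2/32 + 59*k/256 + 15/512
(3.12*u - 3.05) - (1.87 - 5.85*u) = 8.97*u - 4.92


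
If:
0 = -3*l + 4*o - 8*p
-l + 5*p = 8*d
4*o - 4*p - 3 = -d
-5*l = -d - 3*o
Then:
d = 31/345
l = 212/345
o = 343/345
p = 4/15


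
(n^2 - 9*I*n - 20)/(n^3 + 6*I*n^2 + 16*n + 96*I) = (n - 5*I)/(n^2 + 10*I*n - 24)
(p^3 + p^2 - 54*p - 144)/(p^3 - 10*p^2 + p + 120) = (p + 6)/(p - 5)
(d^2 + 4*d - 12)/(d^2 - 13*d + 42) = (d^2 + 4*d - 12)/(d^2 - 13*d + 42)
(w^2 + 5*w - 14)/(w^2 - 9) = (w^2 + 5*w - 14)/(w^2 - 9)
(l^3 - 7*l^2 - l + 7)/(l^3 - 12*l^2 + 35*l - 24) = (l^2 - 6*l - 7)/(l^2 - 11*l + 24)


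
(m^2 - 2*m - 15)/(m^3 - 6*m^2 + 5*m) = (m + 3)/(m*(m - 1))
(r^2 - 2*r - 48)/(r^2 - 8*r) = (r + 6)/r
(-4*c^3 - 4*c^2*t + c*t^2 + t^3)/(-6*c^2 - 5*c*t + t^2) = (-4*c^2 + t^2)/(-6*c + t)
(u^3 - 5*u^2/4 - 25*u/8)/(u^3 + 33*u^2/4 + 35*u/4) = (u - 5/2)/(u + 7)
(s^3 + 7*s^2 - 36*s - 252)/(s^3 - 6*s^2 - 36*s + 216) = (s + 7)/(s - 6)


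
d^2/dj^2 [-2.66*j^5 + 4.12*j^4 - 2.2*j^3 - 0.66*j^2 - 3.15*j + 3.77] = -53.2*j^3 + 49.44*j^2 - 13.2*j - 1.32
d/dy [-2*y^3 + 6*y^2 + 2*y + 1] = -6*y^2 + 12*y + 2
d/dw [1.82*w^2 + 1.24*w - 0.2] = 3.64*w + 1.24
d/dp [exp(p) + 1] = exp(p)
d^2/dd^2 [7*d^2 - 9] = 14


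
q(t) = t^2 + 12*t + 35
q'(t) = 2*t + 12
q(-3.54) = 5.05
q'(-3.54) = 4.92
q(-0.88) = 25.21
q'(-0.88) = 10.24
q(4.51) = 109.46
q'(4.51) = 21.02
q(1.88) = 61.09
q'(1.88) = 15.76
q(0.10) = 36.21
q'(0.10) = 12.20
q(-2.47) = 11.46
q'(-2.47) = 7.06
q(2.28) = 67.56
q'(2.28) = 16.56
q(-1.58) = 18.54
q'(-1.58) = 8.84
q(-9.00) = 8.00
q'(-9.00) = -6.00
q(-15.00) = 80.00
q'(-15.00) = -18.00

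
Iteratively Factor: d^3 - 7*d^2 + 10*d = (d - 5)*(d^2 - 2*d) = d*(d - 5)*(d - 2)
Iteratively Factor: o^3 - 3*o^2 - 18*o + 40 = (o - 2)*(o^2 - o - 20) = (o - 5)*(o - 2)*(o + 4)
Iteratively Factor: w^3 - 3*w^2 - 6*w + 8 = (w - 1)*(w^2 - 2*w - 8) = (w - 4)*(w - 1)*(w + 2)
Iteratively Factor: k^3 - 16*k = (k + 4)*(k^2 - 4*k) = (k - 4)*(k + 4)*(k)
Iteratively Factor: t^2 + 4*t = (t + 4)*(t)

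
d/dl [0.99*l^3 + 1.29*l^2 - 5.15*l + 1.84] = 2.97*l^2 + 2.58*l - 5.15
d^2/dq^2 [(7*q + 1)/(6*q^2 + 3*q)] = 2*(28*q^3 + 12*q^2 + 6*q + 1)/(3*q^3*(8*q^3 + 12*q^2 + 6*q + 1))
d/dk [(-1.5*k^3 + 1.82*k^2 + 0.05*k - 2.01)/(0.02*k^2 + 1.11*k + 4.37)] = (-0.03*k^4 - 3.33*k^3 - 17.6458*k^2 + 15.9872*k + 2.4496)/(0.0004*k^4 + 0.0444*k^3 + 1.4069*k^2 + 9.7014*k + 19.0969)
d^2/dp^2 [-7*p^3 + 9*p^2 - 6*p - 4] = 18 - 42*p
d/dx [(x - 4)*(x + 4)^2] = (x + 4)*(3*x - 4)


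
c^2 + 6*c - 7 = (c - 1)*(c + 7)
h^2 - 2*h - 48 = (h - 8)*(h + 6)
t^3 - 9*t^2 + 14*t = t*(t - 7)*(t - 2)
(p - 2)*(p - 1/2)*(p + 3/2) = p^3 - p^2 - 11*p/4 + 3/2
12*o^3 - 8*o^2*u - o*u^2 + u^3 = (-2*o + u)^2*(3*o + u)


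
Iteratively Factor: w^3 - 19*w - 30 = (w + 3)*(w^2 - 3*w - 10) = (w + 2)*(w + 3)*(w - 5)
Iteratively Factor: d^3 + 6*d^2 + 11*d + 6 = (d + 2)*(d^2 + 4*d + 3) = (d + 2)*(d + 3)*(d + 1)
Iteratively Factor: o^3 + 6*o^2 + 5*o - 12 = (o + 3)*(o^2 + 3*o - 4) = (o + 3)*(o + 4)*(o - 1)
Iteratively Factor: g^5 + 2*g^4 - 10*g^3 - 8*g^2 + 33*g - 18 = (g - 1)*(g^4 + 3*g^3 - 7*g^2 - 15*g + 18) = (g - 1)*(g + 3)*(g^3 - 7*g + 6) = (g - 2)*(g - 1)*(g + 3)*(g^2 + 2*g - 3) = (g - 2)*(g - 1)^2*(g + 3)*(g + 3)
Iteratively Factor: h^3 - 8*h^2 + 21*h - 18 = (h - 2)*(h^2 - 6*h + 9) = (h - 3)*(h - 2)*(h - 3)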